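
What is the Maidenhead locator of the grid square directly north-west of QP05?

PP96

Longitude square 0; −1 → -1, wraps to 9, carry into field.
Longitude field Q = 16; −1 → 15 = P.
Latitude square 5; +1 → 6.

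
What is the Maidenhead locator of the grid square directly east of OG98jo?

Longitude subsquare j = 9; +1 → 10 = k.
The latitude characters are unchanged.

OG98ko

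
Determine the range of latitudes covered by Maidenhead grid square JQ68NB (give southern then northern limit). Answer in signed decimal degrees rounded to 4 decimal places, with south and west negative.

Field J=9, Q=16: +9·20° lon, +16·10° lat → SW at lon 0°, lat 70°.
Square 6, 8: +6·2° lon, +8·1° lat → SW at lon 12°, lat 78°.
Subsquare n=13, b=1: +13·0.0833333° lon, +1·0.0416667° lat → SW at lon 13.0833°, lat 78.0417°.
Cell spans 0.0833333° lon × 0.0416667° lat.
south 78.0417, north 78.0833.

78.0417, 78.0833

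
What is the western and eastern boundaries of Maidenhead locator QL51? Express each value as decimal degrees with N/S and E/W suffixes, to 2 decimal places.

150.00° E, 152.00° E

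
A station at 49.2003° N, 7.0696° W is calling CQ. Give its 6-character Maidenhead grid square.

IN69le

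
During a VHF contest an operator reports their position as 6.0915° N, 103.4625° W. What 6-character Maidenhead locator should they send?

DJ86gc

Shift to the Maidenhead origin (180°W, 90°S): lon 76.5375, lat 96.0915.
Field: 76.5375/20 → 3 → D, 96.0915/10 → 9 → J; chars DJ.
Square: 16.5375/2 → 8, 6.0915/1 → 6; chars 86.
Subsquare: 0.5375/0.0833333 → 6 → g, 0.0915/0.0416667 → 2 → c; chars gc.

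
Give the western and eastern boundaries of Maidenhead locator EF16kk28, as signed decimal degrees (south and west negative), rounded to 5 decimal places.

-97.15000, -97.14167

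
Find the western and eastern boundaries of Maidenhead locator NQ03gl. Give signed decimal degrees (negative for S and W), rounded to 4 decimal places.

80.5000, 80.5833

Field N=13, Q=16: +13·20° lon, +16·10° lat → SW at lon 80°, lat 70°.
Square 0, 3: +0·2° lon, +3·1° lat → SW at lon 80°, lat 73°.
Subsquare g=6, l=11: +6·0.0833333° lon, +11·0.0416667° lat → SW at lon 80.5°, lat 73.4583°.
Cell spans 0.0833333° lon × 0.0416667° lat.
west 80.5000, east 80.5833.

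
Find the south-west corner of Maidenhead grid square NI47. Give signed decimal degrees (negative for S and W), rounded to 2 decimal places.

-3.00, 88.00

Field N=13, I=8: +13·20° lon, +8·10° lat → SW at lon 80°, lat -10°.
Square 4, 7: +4·2° lon, +7·1° lat → SW at lon 88°, lat -3°.
latitude -3.00, longitude 88.00.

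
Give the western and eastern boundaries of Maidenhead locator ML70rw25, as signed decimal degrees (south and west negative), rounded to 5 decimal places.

Field M=12, L=11: +12·20° lon, +11·10° lat → SW at lon 60°, lat 20°.
Square 7, 0: +7·2° lon, +0·1° lat → SW at lon 74°, lat 20°.
Subsquare r=17, w=22: +17·0.0833333° lon, +22·0.0416667° lat → SW at lon 75.4167°, lat 20.9167°.
Extended square 2, 5: +2·0.00833333° lon, +5·0.00416667° lat → SW at lon 75.4333°, lat 20.9375°.
Cell spans 0.00833333° lon × 0.00416667° lat.
west 75.43333, east 75.44167.

75.43333, 75.44167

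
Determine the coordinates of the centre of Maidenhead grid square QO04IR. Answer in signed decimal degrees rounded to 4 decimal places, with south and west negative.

54.7292, 140.7083

Field Q=16, O=14: +16·20° lon, +14·10° lat → SW at lon 140°, lat 50°.
Square 0, 4: +0·2° lon, +4·1° lat → SW at lon 140°, lat 54°.
Subsquare i=8, r=17: +8·0.0833333° lon, +17·0.0416667° lat → SW at lon 140.667°, lat 54.7083°.
Cell spans 0.0833333° lon × 0.0416667° lat. Centre is SW corner plus half of each.
latitude 54.7292, longitude 140.7083.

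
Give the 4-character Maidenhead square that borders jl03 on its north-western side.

IL94

Longitude square 0; −1 → -1, wraps to 9, carry into field.
Longitude field J = 9; −1 → 8 = I.
Latitude square 3; +1 → 4.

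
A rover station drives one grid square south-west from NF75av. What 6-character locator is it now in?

Longitude subsquare a = 0; −1 → -1, wraps to 23 = x, carry into square.
Longitude square 7; −1 → 6.
Latitude subsquare v = 21; −1 → 20 = u.

NF65xu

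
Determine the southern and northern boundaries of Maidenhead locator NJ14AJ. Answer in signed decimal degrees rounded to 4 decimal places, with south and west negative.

4.3750, 4.4167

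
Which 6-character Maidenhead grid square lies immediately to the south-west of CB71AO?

Longitude subsquare a = 0; −1 → -1, wraps to 23 = x, carry into square.
Longitude square 7; −1 → 6.
Latitude subsquare o = 14; −1 → 13 = n.

CB61xn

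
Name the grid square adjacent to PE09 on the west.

OE99

Longitude square 0; −1 → -1, wraps to 9, carry into field.
Longitude field P = 15; −1 → 14 = O.
The latitude characters are unchanged.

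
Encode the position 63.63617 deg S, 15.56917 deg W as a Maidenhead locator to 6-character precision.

IC26fi

Add 180° to longitude and 90° to latitude: 164.4308, 26.3638.
Field: lon ⌊164.4308/20⌋ = 8 → I; lat ⌊26.3638/10⌋ = 2 → C.
Square: lon ⌊4.4308/2⌋ = 2; lat ⌊6.3638/1⌋ = 6.
Subsquare: lon ⌊0.4308/0.0833333⌋ = 5 → f; lat ⌊0.3638/0.0416667⌋ = 8 → i.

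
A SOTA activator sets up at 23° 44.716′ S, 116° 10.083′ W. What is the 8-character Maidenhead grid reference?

Offset from 180°W / 90°S: lon 63.83195°, lat 66.25473°.
Field: lon ⌊63.83195/20⌋ = 3 → D; lat ⌊66.25473/10⌋ = 6 → G.
Square: lon ⌊3.83195/2⌋ = 1; lat ⌊6.25473/1⌋ = 6.
Subsquare: lon ⌊1.83195/0.0833333⌋ = 21 → v; lat ⌊0.25473/0.0416667⌋ = 6 → g.
Extended square: lon ⌊0.08195/0.00833333⌋ = 9; lat ⌊0.00473/0.00416667⌋ = 1.

DG16vg91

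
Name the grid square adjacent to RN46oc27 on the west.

RN46oc17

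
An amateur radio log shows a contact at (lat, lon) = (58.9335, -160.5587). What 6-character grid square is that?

Shift to the Maidenhead origin (180°W, 90°S): lon 19.4413, lat 148.9335.
Field (20°×10°, letters A–R): lon ⌊19.4413/20⌋ = 0 → A; lat ⌊148.9335/10⌋ = 14 → O.
Square (2°×1°, digits 0–9): lon ⌊19.4413/2⌋ = 9; lat ⌊8.9335/1⌋ = 8.
Subsquare (5′×2.5′, letters a–x): lon ⌊1.4413/0.0833333⌋ = 17 → r; lat ⌊0.9335/0.0416667⌋ = 22 → w.

AO98rw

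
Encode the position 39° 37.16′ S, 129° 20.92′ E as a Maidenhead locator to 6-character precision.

Offset from 180°W / 90°S: lon 309.3487°, lat 50.3807°.
Field (20°×10°, letters A–R): lon ⌊309.3487/20⌋ = 15 → P; lat ⌊50.3807/10⌋ = 5 → F.
Square (2°×1°, digits 0–9): lon ⌊9.3487/2⌋ = 4; lat ⌊0.3807/1⌋ = 0.
Subsquare (5′×2.5′, letters a–x): lon ⌊1.3487/0.0833333⌋ = 16 → q; lat ⌊0.3807/0.0416667⌋ = 9 → j.

PF40qj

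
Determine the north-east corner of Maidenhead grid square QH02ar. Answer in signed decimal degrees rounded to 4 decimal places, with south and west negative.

-17.2500, 140.0833

Field Q=16, H=7: +16·20° lon, +7·10° lat → SW at lon 140°, lat -20°.
Square 0, 2: +0·2° lon, +2·1° lat → SW at lon 140°, lat -18°.
Subsquare a=0, r=17: +0·0.0833333° lon, +17·0.0416667° lat → SW at lon 140°, lat -17.2917°.
Cell spans 0.0833333° lon × 0.0416667° lat. NE corner is SW corner plus one full cell.
latitude -17.2500, longitude 140.0833.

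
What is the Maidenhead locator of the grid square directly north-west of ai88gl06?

AI88fl97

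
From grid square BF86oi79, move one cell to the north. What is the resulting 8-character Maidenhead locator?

Latitude extended square 9; +1 → 10, wraps to 0, carry into subsquare.
Latitude subsquare i = 8; +1 → 9 = j.
The longitude characters are unchanged.

BF86oj70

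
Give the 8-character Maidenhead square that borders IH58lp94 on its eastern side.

Longitude extended square 9; +1 → 10, wraps to 0, carry into subsquare.
Longitude subsquare l = 11; +1 → 12 = m.
The latitude characters are unchanged.

IH58mp04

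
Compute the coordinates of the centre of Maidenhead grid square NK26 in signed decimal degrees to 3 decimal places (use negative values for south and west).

Field N=13, K=10: +13·20° lon, +10·10° lat → SW at lon 80°, lat 10°.
Square 2, 6: +2·2° lon, +6·1° lat → SW at lon 84°, lat 16°.
Cell spans 2° lon × 1° lat. Centre is SW corner plus half of each.
latitude 16.500, longitude 85.000.

16.500, 85.000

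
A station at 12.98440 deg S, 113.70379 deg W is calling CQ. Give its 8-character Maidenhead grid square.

DH37da53

Shift to the Maidenhead origin (180°W, 90°S): lon 66.29621, lat 77.01560.
Field (20°×10°, letters A–R): 66.29621/20 → 3 → D, 77.01560/10 → 7 → H; chars DH.
Square (2°×1°, digits 0–9): 6.29621/2 → 3, 7.01560/1 → 7; chars 37.
Subsquare (5′×2.5′, letters a–x): 0.29621/0.0833333 → 3 → d, 0.01560/0.0416667 → 0 → a; chars da.
Extended square (30″×15″, digits 0–9): 0.04621/0.00833333 → 5, 0.01560/0.00416667 → 3; chars 53.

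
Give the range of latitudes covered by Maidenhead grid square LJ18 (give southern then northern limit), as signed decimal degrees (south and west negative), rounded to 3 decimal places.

Field L=11, J=9: +11·20° lon, +9·10° lat → SW at lon 40°, lat 0°.
Square 1, 8: +1·2° lon, +8·1° lat → SW at lon 42°, lat 8°.
Cell spans 2° lon × 1° lat.
south 8.000, north 9.000.

8.000, 9.000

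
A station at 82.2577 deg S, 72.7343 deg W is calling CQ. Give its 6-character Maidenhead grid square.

FA37pr

Offset from 180°W / 90°S: lon 107.2657°, lat 7.7423°.
Field: lon ⌊107.2657/20⌋ = 5 → F; lat ⌊7.7423/10⌋ = 0 → A.
Square: lon ⌊7.2657/2⌋ = 3; lat ⌊7.7423/1⌋ = 7.
Subsquare: lon ⌊1.2657/0.0833333⌋ = 15 → p; lat ⌊0.7423/0.0416667⌋ = 17 → r.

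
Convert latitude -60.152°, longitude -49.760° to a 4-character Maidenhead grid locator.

Shift to the Maidenhead origin (180°W, 90°S): lon 130.24, lat 29.85.
Field: 130.24/20 → 6 → G, 29.85/10 → 2 → C; chars GC.
Square: 10.24/2 → 5, 9.85/1 → 9; chars 59.

GC59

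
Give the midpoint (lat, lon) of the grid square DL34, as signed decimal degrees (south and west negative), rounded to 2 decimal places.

24.50, -113.00

Field D=3, L=11: +3·20° lon, +11·10° lat → SW at lon -120°, lat 20°.
Square 3, 4: +3·2° lon, +4·1° lat → SW at lon -114°, lat 24°.
Cell spans 2° lon × 1° lat. Centre is SW corner plus half of each.
latitude 24.50, longitude -113.00.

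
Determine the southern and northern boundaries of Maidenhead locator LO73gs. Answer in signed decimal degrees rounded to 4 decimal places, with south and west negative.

53.7500, 53.7917

Field L=11, O=14: +11·20° lon, +14·10° lat → SW at lon 40°, lat 50°.
Square 7, 3: +7·2° lon, +3·1° lat → SW at lon 54°, lat 53°.
Subsquare g=6, s=18: +6·0.0833333° lon, +18·0.0416667° lat → SW at lon 54.5°, lat 53.75°.
Cell spans 0.0833333° lon × 0.0416667° lat.
south 53.7500, north 53.7917.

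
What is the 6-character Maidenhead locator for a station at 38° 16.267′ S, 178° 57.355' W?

Add 180° to longitude and 90° to latitude: 1.0441, 51.7289.
Field: 1.0441/20 → 0 → A, 51.7289/10 → 5 → F; chars AF.
Square: 1.0441/2 → 0, 1.7289/1 → 1; chars 01.
Subsquare: 1.0441/0.0833333 → 12 → m, 0.7289/0.0416667 → 17 → r; chars mr.

AF01mr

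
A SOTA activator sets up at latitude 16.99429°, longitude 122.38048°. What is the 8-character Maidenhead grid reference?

Offset from 180°W / 90°S: lon 302.38048°, lat 106.99429°.
Field: lon ⌊302.38048/20⌋ = 15 → P; lat ⌊106.99429/10⌋ = 10 → K.
Square: lon ⌊2.38048/2⌋ = 1; lat ⌊6.99429/1⌋ = 6.
Subsquare: lon ⌊0.38048/0.0833333⌋ = 4 → e; lat ⌊0.99429/0.0416667⌋ = 23 → x.
Extended square: lon ⌊0.04715/0.00833333⌋ = 5; lat ⌊0.03596/0.00416667⌋ = 8.

PK16ex58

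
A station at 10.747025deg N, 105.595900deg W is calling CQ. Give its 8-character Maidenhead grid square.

Offset from 180°W / 90°S: lon 74.40410°, lat 100.74703°.
Field (20°×10°, letters A–R): lon ⌊74.40410/20⌋ = 3 → D; lat ⌊100.74703/10⌋ = 10 → K.
Square (2°×1°, digits 0–9): lon ⌊14.40410/2⌋ = 7; lat ⌊0.74703/1⌋ = 0.
Subsquare (5′×2.5′, letters a–x): lon ⌊0.40410/0.0833333⌋ = 4 → e; lat ⌊0.74703/0.0416667⌋ = 17 → r.
Extended square (30″×15″, digits 0–9): lon ⌊0.07077/0.00833333⌋ = 8; lat ⌊0.03869/0.00416667⌋ = 9.

DK70er89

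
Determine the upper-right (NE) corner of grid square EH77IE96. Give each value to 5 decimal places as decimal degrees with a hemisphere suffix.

Field E=4, H=7: +4·20° lon, +7·10° lat → SW at lon -100°, lat -20°.
Square 7, 7: +7·2° lon, +7·1° lat → SW at lon -86°, lat -13°.
Subsquare i=8, e=4: +8·0.0833333° lon, +4·0.0416667° lat → SW at lon -85.3333°, lat -12.8333°.
Extended square 9, 6: +9·0.00833333° lon, +6·0.00416667° lat → SW at lon -85.2583°, lat -12.8083°.
Cell spans 0.00833333° lon × 0.00416667° lat. NE corner is SW corner plus one full cell.
latitude 12.80417° S, longitude 85.25000° W.

12.80417° S, 85.25000° W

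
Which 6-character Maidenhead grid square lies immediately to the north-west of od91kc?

OD91jd

Longitude subsquare k = 10; −1 → 9 = j.
Latitude subsquare c = 2; +1 → 3 = d.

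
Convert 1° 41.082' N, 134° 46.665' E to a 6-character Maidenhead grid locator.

PJ71jq

Offset from 180°W / 90°S: lon 314.7777°, lat 91.6847°.
Field (20°×10°, letters A–R): lon ⌊314.7777/20⌋ = 15 → P; lat ⌊91.6847/10⌋ = 9 → J.
Square (2°×1°, digits 0–9): lon ⌊14.7777/2⌋ = 7; lat ⌊1.6847/1⌋ = 1.
Subsquare (5′×2.5′, letters a–x): lon ⌊0.7777/0.0833333⌋ = 9 → j; lat ⌊0.6847/0.0416667⌋ = 16 → q.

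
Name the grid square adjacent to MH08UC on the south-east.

MH08vb

Longitude subsquare u = 20; +1 → 21 = v.
Latitude subsquare c = 2; −1 → 1 = b.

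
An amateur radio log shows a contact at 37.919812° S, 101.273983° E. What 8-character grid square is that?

Shift to the Maidenhead origin (180°W, 90°S): lon 281.27398, lat 52.08019.
Field (20°×10°, letters A–R): lon ⌊281.27398/20⌋ = 14 → O; lat ⌊52.08019/10⌋ = 5 → F.
Square (2°×1°, digits 0–9): lon ⌊1.27398/2⌋ = 0; lat ⌊2.08019/1⌋ = 2.
Subsquare (5′×2.5′, letters a–x): lon ⌊1.27398/0.0833333⌋ = 15 → p; lat ⌊0.08019/0.0416667⌋ = 1 → b.
Extended square (30″×15″, digits 0–9): lon ⌊0.02398/0.00833333⌋ = 2; lat ⌊0.03852/0.00416667⌋ = 9.

OF02pb29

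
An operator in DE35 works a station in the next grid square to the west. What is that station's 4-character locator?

Longitude square 3; −1 → 2.
The latitude characters are unchanged.

DE25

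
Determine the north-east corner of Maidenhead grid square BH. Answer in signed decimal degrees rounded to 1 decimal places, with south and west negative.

Field B=1, H=7: +1·20° lon, +7·10° lat → SW at lon -160°, lat -20°.
Cell spans 20° lon × 10° lat. NE corner is SW corner plus one full cell.
latitude -10.0, longitude -140.0.

-10.0, -140.0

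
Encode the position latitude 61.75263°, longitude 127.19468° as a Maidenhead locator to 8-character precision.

PP31os30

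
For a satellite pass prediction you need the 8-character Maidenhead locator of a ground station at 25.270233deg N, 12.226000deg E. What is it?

Add 180° to longitude and 90° to latitude: 192.22600, 115.27023.
Field (20°×10°, letters A–R): lon ⌊192.22600/20⌋ = 9 → J; lat ⌊115.27023/10⌋ = 11 → L.
Square (2°×1°, digits 0–9): lon ⌊12.22600/2⌋ = 6; lat ⌊5.27023/1⌋ = 5.
Subsquare (5′×2.5′, letters a–x): lon ⌊0.22600/0.0833333⌋ = 2 → c; lat ⌊0.27023/0.0416667⌋ = 6 → g.
Extended square (30″×15″, digits 0–9): lon ⌊0.05933/0.00833333⌋ = 7; lat ⌊0.02023/0.00416667⌋ = 4.

JL65cg74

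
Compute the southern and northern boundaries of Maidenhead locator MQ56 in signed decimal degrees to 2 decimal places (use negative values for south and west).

76.00, 77.00

Field M=12, Q=16: +12·20° lon, +16·10° lat → SW at lon 60°, lat 70°.
Square 5, 6: +5·2° lon, +6·1° lat → SW at lon 70°, lat 76°.
Cell spans 2° lon × 1° lat.
south 76.00, north 77.00.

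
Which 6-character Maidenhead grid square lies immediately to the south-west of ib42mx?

Longitude subsquare m = 12; −1 → 11 = l.
Latitude subsquare x = 23; −1 → 22 = w.

IB42lw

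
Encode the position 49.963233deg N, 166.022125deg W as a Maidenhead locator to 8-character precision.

Add 180° to longitude and 90° to latitude: 13.97788, 139.96323.
Field (20°×10°, letters A–R): lon ⌊13.97788/20⌋ = 0 → A; lat ⌊139.96323/10⌋ = 13 → N.
Square (2°×1°, digits 0–9): lon ⌊13.97788/2⌋ = 6; lat ⌊9.96323/1⌋ = 9.
Subsquare (5′×2.5′, letters a–x): lon ⌊1.97788/0.0833333⌋ = 23 → x; lat ⌊0.96323/0.0416667⌋ = 23 → x.
Extended square (30″×15″, digits 0–9): lon ⌊0.06121/0.00833333⌋ = 7; lat ⌊0.00490/0.00416667⌋ = 1.

AN69xx71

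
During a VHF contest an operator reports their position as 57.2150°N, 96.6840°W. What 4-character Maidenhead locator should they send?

EO17

Shift to the Maidenhead origin (180°W, 90°S): lon 83.32, lat 147.22.
Field: lon ⌊83.32/20⌋ = 4 → E; lat ⌊147.22/10⌋ = 14 → O.
Square: lon ⌊3.32/2⌋ = 1; lat ⌊7.22/1⌋ = 7.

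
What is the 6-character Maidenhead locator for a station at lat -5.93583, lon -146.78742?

BI64ob

Shift to the Maidenhead origin (180°W, 90°S): lon 33.2126, lat 84.0642.
Field (20°×10°, letters A–R): lon ⌊33.2126/20⌋ = 1 → B; lat ⌊84.0642/10⌋ = 8 → I.
Square (2°×1°, digits 0–9): lon ⌊13.2126/2⌋ = 6; lat ⌊4.0642/1⌋ = 4.
Subsquare (5′×2.5′, letters a–x): lon ⌊1.2126/0.0833333⌋ = 14 → o; lat ⌊0.0642/0.0416667⌋ = 1 → b.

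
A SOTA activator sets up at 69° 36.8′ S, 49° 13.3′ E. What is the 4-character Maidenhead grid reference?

LC40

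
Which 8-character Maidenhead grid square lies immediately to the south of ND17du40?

ND17dt49

Latitude extended square 0; −1 → -1, wraps to 9, carry into subsquare.
Latitude subsquare u = 20; −1 → 19 = t.
The longitude characters are unchanged.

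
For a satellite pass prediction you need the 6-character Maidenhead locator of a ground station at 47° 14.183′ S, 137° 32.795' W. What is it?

Shift to the Maidenhead origin (180°W, 90°S): lon 42.4534, lat 42.7636.
Field: 42.4534/20 → 2 → C, 42.7636/10 → 4 → E; chars CE.
Square: 2.4534/2 → 1, 2.7636/1 → 2; chars 12.
Subsquare: 0.4534/0.0833333 → 5 → f, 0.7636/0.0416667 → 18 → s; chars fs.

CE12fs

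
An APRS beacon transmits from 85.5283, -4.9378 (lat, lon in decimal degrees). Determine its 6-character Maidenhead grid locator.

Add 180° to longitude and 90° to latitude: 175.0622, 175.5283.
Field: lon ⌊175.0622/20⌋ = 8 → I; lat ⌊175.5283/10⌋ = 17 → R.
Square: lon ⌊15.0622/2⌋ = 7; lat ⌊5.5283/1⌋ = 5.
Subsquare: lon ⌊1.0622/0.0833333⌋ = 12 → m; lat ⌊0.5283/0.0416667⌋ = 12 → m.

IR75mm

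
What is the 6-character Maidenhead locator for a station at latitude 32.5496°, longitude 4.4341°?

JM22fn

Add 180° to longitude and 90° to latitude: 184.4341, 122.5496.
Field (20°×10°, letters A–R): 184.4341/20 → 9 → J, 122.5496/10 → 12 → M; chars JM.
Square (2°×1°, digits 0–9): 4.4341/2 → 2, 2.5496/1 → 2; chars 22.
Subsquare (5′×2.5′, letters a–x): 0.4341/0.0833333 → 5 → f, 0.5496/0.0416667 → 13 → n; chars fn.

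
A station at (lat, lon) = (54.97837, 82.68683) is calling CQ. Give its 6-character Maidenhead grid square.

NO14ix

Offset from 180°W / 90°S: lon 262.6868°, lat 144.9784°.
Field (20°×10°, letters A–R): 262.6868/20 → 13 → N, 144.9784/10 → 14 → O; chars NO.
Square (2°×1°, digits 0–9): 2.6868/2 → 1, 4.9784/1 → 4; chars 14.
Subsquare (5′×2.5′, letters a–x): 0.6868/0.0833333 → 8 → i, 0.9784/0.0416667 → 23 → x; chars ix.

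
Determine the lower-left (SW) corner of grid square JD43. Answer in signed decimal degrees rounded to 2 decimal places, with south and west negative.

-57.00, 8.00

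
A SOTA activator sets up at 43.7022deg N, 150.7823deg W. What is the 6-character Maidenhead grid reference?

BN43oq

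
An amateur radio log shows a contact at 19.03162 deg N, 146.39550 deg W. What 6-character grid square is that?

BK69ta

Shift to the Maidenhead origin (180°W, 90°S): lon 33.6045, lat 109.0316.
Field (20°×10°, letters A–R): lon ⌊33.6045/20⌋ = 1 → B; lat ⌊109.0316/10⌋ = 10 → K.
Square (2°×1°, digits 0–9): lon ⌊13.6045/2⌋ = 6; lat ⌊9.0316/1⌋ = 9.
Subsquare (5′×2.5′, letters a–x): lon ⌊1.6045/0.0833333⌋ = 19 → t; lat ⌊0.0316/0.0416667⌋ = 0 → a.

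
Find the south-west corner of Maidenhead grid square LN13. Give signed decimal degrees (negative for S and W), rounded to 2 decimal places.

43.00, 42.00

Field L=11, N=13: +11·20° lon, +13·10° lat → SW at lon 40°, lat 40°.
Square 1, 3: +1·2° lon, +3·1° lat → SW at lon 42°, lat 43°.
latitude 43.00, longitude 42.00.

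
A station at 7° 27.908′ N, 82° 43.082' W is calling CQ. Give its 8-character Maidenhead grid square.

EJ87pl31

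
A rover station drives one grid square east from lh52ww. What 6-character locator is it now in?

Longitude subsquare w = 22; +1 → 23 = x.
The latitude characters are unchanged.

LH52xw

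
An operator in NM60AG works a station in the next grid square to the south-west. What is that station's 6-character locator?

NM50xf

Longitude subsquare a = 0; −1 → -1, wraps to 23 = x, carry into square.
Longitude square 6; −1 → 5.
Latitude subsquare g = 6; −1 → 5 = f.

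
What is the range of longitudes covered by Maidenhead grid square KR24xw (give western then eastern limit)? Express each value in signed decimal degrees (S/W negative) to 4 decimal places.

Field K=10, R=17: +10·20° lon, +17·10° lat → SW at lon 20°, lat 80°.
Square 2, 4: +2·2° lon, +4·1° lat → SW at lon 24°, lat 84°.
Subsquare x=23, w=22: +23·0.0833333° lon, +22·0.0416667° lat → SW at lon 25.9167°, lat 84.9167°.
Cell spans 0.0833333° lon × 0.0416667° lat.
west 25.9167, east 26.0000.

25.9167, 26.0000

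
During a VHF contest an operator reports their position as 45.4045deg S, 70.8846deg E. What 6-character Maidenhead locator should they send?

Offset from 180°W / 90°S: lon 250.8846°, lat 44.5955°.
Field (20°×10°, letters A–R): 250.8846/20 → 12 → M, 44.5955/10 → 4 → E; chars ME.
Square (2°×1°, digits 0–9): 10.8846/2 → 5, 4.5955/1 → 4; chars 54.
Subsquare (5′×2.5′, letters a–x): 0.8846/0.0833333 → 10 → k, 0.5955/0.0416667 → 14 → o; chars ko.

ME54ko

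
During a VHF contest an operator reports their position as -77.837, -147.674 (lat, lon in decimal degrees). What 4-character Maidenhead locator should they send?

BB62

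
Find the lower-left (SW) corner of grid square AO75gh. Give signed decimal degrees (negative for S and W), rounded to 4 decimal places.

55.2917, -165.5000

Field A=0, O=14: +0·20° lon, +14·10° lat → SW at lon -180°, lat 50°.
Square 7, 5: +7·2° lon, +5·1° lat → SW at lon -166°, lat 55°.
Subsquare g=6, h=7: +6·0.0833333° lon, +7·0.0416667° lat → SW at lon -165.5°, lat 55.2917°.
latitude 55.2917, longitude -165.5000.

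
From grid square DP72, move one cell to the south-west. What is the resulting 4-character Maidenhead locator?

DP61

Longitude square 7; −1 → 6.
Latitude square 2; −1 → 1.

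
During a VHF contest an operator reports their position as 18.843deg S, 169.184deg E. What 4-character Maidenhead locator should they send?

Shift to the Maidenhead origin (180°W, 90°S): lon 349.18, lat 71.16.
Field (20°×10°, letters A–R): 349.18/20 → 17 → R, 71.16/10 → 7 → H; chars RH.
Square (2°×1°, digits 0–9): 9.18/2 → 4, 1.16/1 → 1; chars 41.

RH41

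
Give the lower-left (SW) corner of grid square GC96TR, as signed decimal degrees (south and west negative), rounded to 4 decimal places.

-63.2917, -40.4167

Field G=6, C=2: +6·20° lon, +2·10° lat → SW at lon -60°, lat -70°.
Square 9, 6: +9·2° lon, +6·1° lat → SW at lon -42°, lat -64°.
Subsquare t=19, r=17: +19·0.0833333° lon, +17·0.0416667° lat → SW at lon -40.4167°, lat -63.2917°.
latitude -63.2917, longitude -40.4167.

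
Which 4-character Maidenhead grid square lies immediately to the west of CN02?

Longitude square 0; −1 → -1, wraps to 9, carry into field.
Longitude field C = 2; −1 → 1 = B.
The latitude characters are unchanged.

BN92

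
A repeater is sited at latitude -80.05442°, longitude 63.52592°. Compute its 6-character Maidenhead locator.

MA19sw

Offset from 180°W / 90°S: lon 243.5259°, lat 9.9456°.
Field: lon ⌊243.5259/20⌋ = 12 → M; lat ⌊9.9456/10⌋ = 0 → A.
Square: lon ⌊3.5259/2⌋ = 1; lat ⌊9.9456/1⌋ = 9.
Subsquare: lon ⌊1.5259/0.0833333⌋ = 18 → s; lat ⌊0.9456/0.0416667⌋ = 22 → w.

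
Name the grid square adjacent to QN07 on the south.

QN06

Latitude square 7; −1 → 6.
The longitude characters are unchanged.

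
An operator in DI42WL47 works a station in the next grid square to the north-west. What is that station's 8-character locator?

Longitude extended square 4; −1 → 3.
Latitude extended square 7; +1 → 8.

DI42wl38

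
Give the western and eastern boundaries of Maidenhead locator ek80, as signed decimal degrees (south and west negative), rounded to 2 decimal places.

Field E=4, K=10: +4·20° lon, +10·10° lat → SW at lon -100°, lat 10°.
Square 8, 0: +8·2° lon, +0·1° lat → SW at lon -84°, lat 10°.
Cell spans 2° lon × 1° lat.
west -84.00, east -82.00.

-84.00, -82.00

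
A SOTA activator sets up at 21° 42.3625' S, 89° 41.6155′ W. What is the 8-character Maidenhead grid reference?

Offset from 180°W / 90°S: lon 90.30641°, lat 68.29396°.
Field: lon ⌊90.30641/20⌋ = 4 → E; lat ⌊68.29396/10⌋ = 6 → G.
Square: lon ⌊10.30641/2⌋ = 5; lat ⌊8.29396/1⌋ = 8.
Subsquare: lon ⌊0.30641/0.0833333⌋ = 3 → d; lat ⌊0.29396/0.0416667⌋ = 7 → h.
Extended square: lon ⌊0.05641/0.00833333⌋ = 6; lat ⌊0.00229/0.00416667⌋ = 0.

EG58dh60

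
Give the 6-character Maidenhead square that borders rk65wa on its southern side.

RK64wx

Latitude subsquare a = 0; −1 → -1, wraps to 23 = x, carry into square.
Latitude square 5; −1 → 4.
The longitude characters are unchanged.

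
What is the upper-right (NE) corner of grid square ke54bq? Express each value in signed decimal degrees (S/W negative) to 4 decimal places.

Field K=10, E=4: +10·20° lon, +4·10° lat → SW at lon 20°, lat -50°.
Square 5, 4: +5·2° lon, +4·1° lat → SW at lon 30°, lat -46°.
Subsquare b=1, q=16: +1·0.0833333° lon, +16·0.0416667° lat → SW at lon 30.0833°, lat -45.3333°.
Cell spans 0.0833333° lon × 0.0416667° lat. NE corner is SW corner plus one full cell.
latitude -45.2917, longitude 30.1667.

-45.2917, 30.1667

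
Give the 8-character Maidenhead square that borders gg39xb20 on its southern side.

GG39xa29

Latitude extended square 0; −1 → -1, wraps to 9, carry into subsquare.
Latitude subsquare b = 1; −1 → 0 = a.
The longitude characters are unchanged.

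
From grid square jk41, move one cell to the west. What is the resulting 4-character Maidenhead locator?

JK31

Longitude square 4; −1 → 3.
The latitude characters are unchanged.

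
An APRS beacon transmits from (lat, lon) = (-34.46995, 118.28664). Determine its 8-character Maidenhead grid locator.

OF95dm47

Shift to the Maidenhead origin (180°W, 90°S): lon 298.28664, lat 55.53005.
Field (20°×10°, letters A–R): lon ⌊298.28664/20⌋ = 14 → O; lat ⌊55.53005/10⌋ = 5 → F.
Square (2°×1°, digits 0–9): lon ⌊18.28664/2⌋ = 9; lat ⌊5.53005/1⌋ = 5.
Subsquare (5′×2.5′, letters a–x): lon ⌊0.28664/0.0833333⌋ = 3 → d; lat ⌊0.53005/0.0416667⌋ = 12 → m.
Extended square (30″×15″, digits 0–9): lon ⌊0.03664/0.00833333⌋ = 4; lat ⌊0.03005/0.00416667⌋ = 7.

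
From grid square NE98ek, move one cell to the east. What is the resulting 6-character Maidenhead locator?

NE98fk

Longitude subsquare e = 4; +1 → 5 = f.
The latitude characters are unchanged.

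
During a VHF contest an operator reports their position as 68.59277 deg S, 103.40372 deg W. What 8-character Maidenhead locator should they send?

Offset from 180°W / 90°S: lon 76.59628°, lat 21.40723°.
Field: 76.59628/20 → 3 → D, 21.40723/10 → 2 → C; chars DC.
Square: 16.59628/2 → 8, 1.40723/1 → 1; chars 81.
Subsquare: 0.59628/0.0833333 → 7 → h, 0.40723/0.0416667 → 9 → j; chars hj.
Extended square: 0.01295/0.00833333 → 1, 0.03223/0.00416667 → 7; chars 17.

DC81hj17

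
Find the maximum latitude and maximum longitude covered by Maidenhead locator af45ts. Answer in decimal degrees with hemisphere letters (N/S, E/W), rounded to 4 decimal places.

34.2083° S, 170.3333° W

Field A=0, F=5: +0·20° lon, +5·10° lat → SW at lon -180°, lat -40°.
Square 4, 5: +4·2° lon, +5·1° lat → SW at lon -172°, lat -35°.
Subsquare t=19, s=18: +19·0.0833333° lon, +18·0.0416667° lat → SW at lon -170.417°, lat -34.25°.
Cell spans 0.0833333° lon × 0.0416667° lat. NE corner is SW corner plus one full cell.
latitude 34.2083° S, longitude 170.3333° W.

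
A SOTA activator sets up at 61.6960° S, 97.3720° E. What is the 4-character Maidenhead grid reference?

NC88

Shift to the Maidenhead origin (180°W, 90°S): lon 277.37, lat 28.30.
Field: lon ⌊277.37/20⌋ = 13 → N; lat ⌊28.30/10⌋ = 2 → C.
Square: lon ⌊17.37/2⌋ = 8; lat ⌊8.30/1⌋ = 8.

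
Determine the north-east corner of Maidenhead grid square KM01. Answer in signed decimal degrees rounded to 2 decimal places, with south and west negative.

32.00, 22.00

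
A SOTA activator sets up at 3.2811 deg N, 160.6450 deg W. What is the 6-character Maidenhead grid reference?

Add 180° to longitude and 90° to latitude: 19.3550, 93.2811.
Field (20°×10°, letters A–R): 19.3550/20 → 0 → A, 93.2811/10 → 9 → J; chars AJ.
Square (2°×1°, digits 0–9): 19.3550/2 → 9, 3.2811/1 → 3; chars 93.
Subsquare (5′×2.5′, letters a–x): 1.3550/0.0833333 → 16 → q, 0.2811/0.0416667 → 6 → g; chars qg.

AJ93qg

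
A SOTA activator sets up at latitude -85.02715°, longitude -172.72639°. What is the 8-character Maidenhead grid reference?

Add 180° to longitude and 90° to latitude: 7.27361, 4.97285.
Field (20°×10°, letters A–R): 7.27361/20 → 0 → A, 4.97285/10 → 0 → A; chars AA.
Square (2°×1°, digits 0–9): 7.27361/2 → 3, 4.97285/1 → 4; chars 34.
Subsquare (5′×2.5′, letters a–x): 1.27361/0.0833333 → 15 → p, 0.97285/0.0416667 → 23 → x; chars px.
Extended square (30″×15″, digits 0–9): 0.02361/0.00833333 → 2, 0.01452/0.00416667 → 3; chars 23.

AA34px23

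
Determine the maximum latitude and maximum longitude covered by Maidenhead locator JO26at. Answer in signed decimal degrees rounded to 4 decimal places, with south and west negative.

Field J=9, O=14: +9·20° lon, +14·10° lat → SW at lon 0°, lat 50°.
Square 2, 6: +2·2° lon, +6·1° lat → SW at lon 4°, lat 56°.
Subsquare a=0, t=19: +0·0.0833333° lon, +19·0.0416667° lat → SW at lon 4°, lat 56.7917°.
Cell spans 0.0833333° lon × 0.0416667° lat. NE corner is SW corner plus one full cell.
latitude 56.8333, longitude 4.0833.

56.8333, 4.0833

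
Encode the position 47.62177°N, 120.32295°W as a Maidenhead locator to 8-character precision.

CN97uo19

Offset from 180°W / 90°S: lon 59.67705°, lat 137.62177°.
Field (20°×10°, letters A–R): lon ⌊59.67705/20⌋ = 2 → C; lat ⌊137.62177/10⌋ = 13 → N.
Square (2°×1°, digits 0–9): lon ⌊19.67705/2⌋ = 9; lat ⌊7.62177/1⌋ = 7.
Subsquare (5′×2.5′, letters a–x): lon ⌊1.67705/0.0833333⌋ = 20 → u; lat ⌊0.62177/0.0416667⌋ = 14 → o.
Extended square (30″×15″, digits 0–9): lon ⌊0.01038/0.00833333⌋ = 1; lat ⌊0.03844/0.00416667⌋ = 9.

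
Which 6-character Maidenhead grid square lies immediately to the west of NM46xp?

NM46wp

Longitude subsquare x = 23; −1 → 22 = w.
The latitude characters are unchanged.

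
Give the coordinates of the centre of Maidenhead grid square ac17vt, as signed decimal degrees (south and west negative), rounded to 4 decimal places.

-62.1875, -176.2083

Field A=0, C=2: +0·20° lon, +2·10° lat → SW at lon -180°, lat -70°.
Square 1, 7: +1·2° lon, +7·1° lat → SW at lon -178°, lat -63°.
Subsquare v=21, t=19: +21·0.0833333° lon, +19·0.0416667° lat → SW at lon -176.25°, lat -62.2083°.
Cell spans 0.0833333° lon × 0.0416667° lat. Centre is SW corner plus half of each.
latitude -62.1875, longitude -176.2083.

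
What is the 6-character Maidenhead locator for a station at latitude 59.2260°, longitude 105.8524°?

Shift to the Maidenhead origin (180°W, 90°S): lon 285.8524, lat 149.2260.
Field: 285.8524/20 → 14 → O, 149.2260/10 → 14 → O; chars OO.
Square: 5.8524/2 → 2, 9.2260/1 → 9; chars 29.
Subsquare: 1.8524/0.0833333 → 22 → w, 0.2260/0.0416667 → 5 → f; chars wf.

OO29wf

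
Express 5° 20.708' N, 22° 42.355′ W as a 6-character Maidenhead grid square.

HJ85pi

Add 180° to longitude and 90° to latitude: 157.2941, 95.3451.
Field: lon ⌊157.2941/20⌋ = 7 → H; lat ⌊95.3451/10⌋ = 9 → J.
Square: lon ⌊17.2941/2⌋ = 8; lat ⌊5.3451/1⌋ = 5.
Subsquare: lon ⌊1.2941/0.0833333⌋ = 15 → p; lat ⌊0.3451/0.0416667⌋ = 8 → i.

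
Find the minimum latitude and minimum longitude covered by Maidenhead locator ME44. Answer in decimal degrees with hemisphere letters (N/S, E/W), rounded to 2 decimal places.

Field M=12, E=4: +12·20° lon, +4·10° lat → SW at lon 60°, lat -50°.
Square 4, 4: +4·2° lon, +4·1° lat → SW at lon 68°, lat -46°.
latitude 46.00° S, longitude 68.00° E.

46.00° S, 68.00° E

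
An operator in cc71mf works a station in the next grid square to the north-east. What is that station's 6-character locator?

Longitude subsquare m = 12; +1 → 13 = n.
Latitude subsquare f = 5; +1 → 6 = g.

CC71ng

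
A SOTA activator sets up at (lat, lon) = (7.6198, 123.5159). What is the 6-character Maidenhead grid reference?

PJ17so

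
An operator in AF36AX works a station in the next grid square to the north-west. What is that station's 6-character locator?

AF27xa

Longitude subsquare a = 0; −1 → -1, wraps to 23 = x, carry into square.
Longitude square 3; −1 → 2.
Latitude subsquare x = 23; +1 → 24, wraps to 0 = a, carry into square.
Latitude square 6; +1 → 7.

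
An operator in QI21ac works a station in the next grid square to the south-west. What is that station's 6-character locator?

Longitude subsquare a = 0; −1 → -1, wraps to 23 = x, carry into square.
Longitude square 2; −1 → 1.
Latitude subsquare c = 2; −1 → 1 = b.

QI11xb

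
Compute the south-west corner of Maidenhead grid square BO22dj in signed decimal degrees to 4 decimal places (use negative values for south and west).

52.3750, -155.7500

Field B=1, O=14: +1·20° lon, +14·10° lat → SW at lon -160°, lat 50°.
Square 2, 2: +2·2° lon, +2·1° lat → SW at lon -156°, lat 52°.
Subsquare d=3, j=9: +3·0.0833333° lon, +9·0.0416667° lat → SW at lon -155.75°, lat 52.375°.
latitude 52.3750, longitude -155.7500.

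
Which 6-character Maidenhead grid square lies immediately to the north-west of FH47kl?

Longitude subsquare k = 10; −1 → 9 = j.
Latitude subsquare l = 11; +1 → 12 = m.

FH47jm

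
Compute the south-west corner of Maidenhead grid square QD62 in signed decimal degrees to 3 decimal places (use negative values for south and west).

-58.000, 152.000

Field Q=16, D=3: +16·20° lon, +3·10° lat → SW at lon 140°, lat -60°.
Square 6, 2: +6·2° lon, +2·1° lat → SW at lon 152°, lat -58°.
latitude -58.000, longitude 152.000.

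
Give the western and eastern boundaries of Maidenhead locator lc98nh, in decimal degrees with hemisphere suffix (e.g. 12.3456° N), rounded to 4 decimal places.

Field L=11, C=2: +11·20° lon, +2·10° lat → SW at lon 40°, lat -70°.
Square 9, 8: +9·2° lon, +8·1° lat → SW at lon 58°, lat -62°.
Subsquare n=13, h=7: +13·0.0833333° lon, +7·0.0416667° lat → SW at lon 59.0833°, lat -61.7083°.
Cell spans 0.0833333° lon × 0.0416667° lat.
west 59.0833° E, east 59.1667° E.

59.0833° E, 59.1667° E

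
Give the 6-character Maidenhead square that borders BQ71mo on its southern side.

Latitude subsquare o = 14; −1 → 13 = n.
The longitude characters are unchanged.

BQ71mn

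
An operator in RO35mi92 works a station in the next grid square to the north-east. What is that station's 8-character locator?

RO35ni03

Longitude extended square 9; +1 → 10, wraps to 0, carry into subsquare.
Longitude subsquare m = 12; +1 → 13 = n.
Latitude extended square 2; +1 → 3.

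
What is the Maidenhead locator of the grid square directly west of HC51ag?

HC41xg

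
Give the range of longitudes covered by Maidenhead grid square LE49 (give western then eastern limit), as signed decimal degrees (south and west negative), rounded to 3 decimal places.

48.000, 50.000

Field L=11, E=4: +11·20° lon, +4·10° lat → SW at lon 40°, lat -50°.
Square 4, 9: +4·2° lon, +9·1° lat → SW at lon 48°, lat -41°.
Cell spans 2° lon × 1° lat.
west 48.000, east 50.000.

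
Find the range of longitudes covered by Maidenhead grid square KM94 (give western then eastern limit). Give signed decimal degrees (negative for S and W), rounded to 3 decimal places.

38.000, 40.000

Field K=10, M=12: +10·20° lon, +12·10° lat → SW at lon 20°, lat 30°.
Square 9, 4: +9·2° lon, +4·1° lat → SW at lon 38°, lat 34°.
Cell spans 2° lon × 1° lat.
west 38.000, east 40.000.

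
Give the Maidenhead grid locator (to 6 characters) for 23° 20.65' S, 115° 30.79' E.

OG76sp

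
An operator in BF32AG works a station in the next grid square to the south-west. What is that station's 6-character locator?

BF22xf

Longitude subsquare a = 0; −1 → -1, wraps to 23 = x, carry into square.
Longitude square 3; −1 → 2.
Latitude subsquare g = 6; −1 → 5 = f.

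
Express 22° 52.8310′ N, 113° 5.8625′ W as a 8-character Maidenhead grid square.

DL32kv81

Shift to the Maidenhead origin (180°W, 90°S): lon 66.90229, lat 112.88052.
Field: lon ⌊66.90229/20⌋ = 3 → D; lat ⌊112.88052/10⌋ = 11 → L.
Square: lon ⌊6.90229/2⌋ = 3; lat ⌊2.88052/1⌋ = 2.
Subsquare: lon ⌊0.90229/0.0833333⌋ = 10 → k; lat ⌊0.88052/0.0416667⌋ = 21 → v.
Extended square: lon ⌊0.06896/0.00833333⌋ = 8; lat ⌊0.00552/0.00416667⌋ = 1.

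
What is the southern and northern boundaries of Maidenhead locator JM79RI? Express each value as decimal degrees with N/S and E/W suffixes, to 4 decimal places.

Field J=9, M=12: +9·20° lon, +12·10° lat → SW at lon 0°, lat 30°.
Square 7, 9: +7·2° lon, +9·1° lat → SW at lon 14°, lat 39°.
Subsquare r=17, i=8: +17·0.0833333° lon, +8·0.0416667° lat → SW at lon 15.4167°, lat 39.3333°.
Cell spans 0.0833333° lon × 0.0416667° lat.
south 39.3333° N, north 39.3750° N.

39.3333° N, 39.3750° N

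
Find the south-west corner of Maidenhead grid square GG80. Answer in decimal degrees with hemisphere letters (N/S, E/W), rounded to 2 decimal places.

30.00° S, 44.00° W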